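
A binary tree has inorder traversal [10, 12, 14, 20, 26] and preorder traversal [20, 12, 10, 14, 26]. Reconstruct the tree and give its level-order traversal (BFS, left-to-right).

Inorder:  [10, 12, 14, 20, 26]
Preorder: [20, 12, 10, 14, 26]
Algorithm: preorder visits root first, so consume preorder in order;
for each root, split the current inorder slice at that value into
left-subtree inorder and right-subtree inorder, then recurse.
Recursive splits:
  root=20; inorder splits into left=[10, 12, 14], right=[26]
  root=12; inorder splits into left=[10], right=[14]
  root=10; inorder splits into left=[], right=[]
  root=14; inorder splits into left=[], right=[]
  root=26; inorder splits into left=[], right=[]
Reconstructed level-order: [20, 12, 26, 10, 14]


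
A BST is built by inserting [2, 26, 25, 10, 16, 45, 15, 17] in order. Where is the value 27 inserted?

Starting tree (level order): [2, None, 26, 25, 45, 10, None, None, None, None, 16, 15, 17]
Insertion path: 2 -> 26 -> 45
Result: insert 27 as left child of 45
Final tree (level order): [2, None, 26, 25, 45, 10, None, 27, None, None, 16, None, None, 15, 17]


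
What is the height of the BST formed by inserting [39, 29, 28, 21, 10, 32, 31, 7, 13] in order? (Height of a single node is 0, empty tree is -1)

Insertion order: [39, 29, 28, 21, 10, 32, 31, 7, 13]
Tree (level-order array): [39, 29, None, 28, 32, 21, None, 31, None, 10, None, None, None, 7, 13]
Compute height bottom-up (empty subtree = -1):
  height(7) = 1 + max(-1, -1) = 0
  height(13) = 1 + max(-1, -1) = 0
  height(10) = 1 + max(0, 0) = 1
  height(21) = 1 + max(1, -1) = 2
  height(28) = 1 + max(2, -1) = 3
  height(31) = 1 + max(-1, -1) = 0
  height(32) = 1 + max(0, -1) = 1
  height(29) = 1 + max(3, 1) = 4
  height(39) = 1 + max(4, -1) = 5
Height = 5


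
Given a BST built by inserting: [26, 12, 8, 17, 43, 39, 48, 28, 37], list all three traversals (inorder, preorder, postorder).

Tree insertion order: [26, 12, 8, 17, 43, 39, 48, 28, 37]
Tree (level-order array): [26, 12, 43, 8, 17, 39, 48, None, None, None, None, 28, None, None, None, None, 37]
Inorder (L, root, R): [8, 12, 17, 26, 28, 37, 39, 43, 48]
Preorder (root, L, R): [26, 12, 8, 17, 43, 39, 28, 37, 48]
Postorder (L, R, root): [8, 17, 12, 37, 28, 39, 48, 43, 26]


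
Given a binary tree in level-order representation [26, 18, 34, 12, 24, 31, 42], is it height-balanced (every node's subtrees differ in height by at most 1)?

Tree (level-order array): [26, 18, 34, 12, 24, 31, 42]
Definition: a tree is height-balanced if, at every node, |h(left) - h(right)| <= 1 (empty subtree has height -1).
Bottom-up per-node check:
  node 12: h_left=-1, h_right=-1, diff=0 [OK], height=0
  node 24: h_left=-1, h_right=-1, diff=0 [OK], height=0
  node 18: h_left=0, h_right=0, diff=0 [OK], height=1
  node 31: h_left=-1, h_right=-1, diff=0 [OK], height=0
  node 42: h_left=-1, h_right=-1, diff=0 [OK], height=0
  node 34: h_left=0, h_right=0, diff=0 [OK], height=1
  node 26: h_left=1, h_right=1, diff=0 [OK], height=2
All nodes satisfy the balance condition.
Result: Balanced


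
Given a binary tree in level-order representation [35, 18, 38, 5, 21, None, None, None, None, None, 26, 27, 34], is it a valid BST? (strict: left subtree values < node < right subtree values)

Level-order array: [35, 18, 38, 5, 21, None, None, None, None, None, 26, 27, 34]
Validate using subtree bounds (lo, hi): at each node, require lo < value < hi,
then recurse left with hi=value and right with lo=value.
Preorder trace (stopping at first violation):
  at node 35 with bounds (-inf, +inf): OK
  at node 18 with bounds (-inf, 35): OK
  at node 5 with bounds (-inf, 18): OK
  at node 21 with bounds (18, 35): OK
  at node 26 with bounds (21, 35): OK
  at node 27 with bounds (21, 26): VIOLATION
Node 27 violates its bound: not (21 < 27 < 26).
Result: Not a valid BST


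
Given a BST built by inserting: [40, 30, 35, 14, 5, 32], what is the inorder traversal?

Tree insertion order: [40, 30, 35, 14, 5, 32]
Tree (level-order array): [40, 30, None, 14, 35, 5, None, 32]
Inorder traversal: [5, 14, 30, 32, 35, 40]


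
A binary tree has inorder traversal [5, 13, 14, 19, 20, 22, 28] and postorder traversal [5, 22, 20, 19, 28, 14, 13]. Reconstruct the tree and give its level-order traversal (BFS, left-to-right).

Inorder:   [5, 13, 14, 19, 20, 22, 28]
Postorder: [5, 22, 20, 19, 28, 14, 13]
Algorithm: postorder visits root last, so walk postorder right-to-left;
each value is the root of the current inorder slice — split it at that
value, recurse on the right subtree first, then the left.
Recursive splits:
  root=13; inorder splits into left=[5], right=[14, 19, 20, 22, 28]
  root=14; inorder splits into left=[], right=[19, 20, 22, 28]
  root=28; inorder splits into left=[19, 20, 22], right=[]
  root=19; inorder splits into left=[], right=[20, 22]
  root=20; inorder splits into left=[], right=[22]
  root=22; inorder splits into left=[], right=[]
  root=5; inorder splits into left=[], right=[]
Reconstructed level-order: [13, 5, 14, 28, 19, 20, 22]


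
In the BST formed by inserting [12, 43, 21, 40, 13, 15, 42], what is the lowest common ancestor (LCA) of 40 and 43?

Tree insertion order: [12, 43, 21, 40, 13, 15, 42]
Tree (level-order array): [12, None, 43, 21, None, 13, 40, None, 15, None, 42]
In a BST, the LCA of p=40, q=43 is the first node v on the
root-to-leaf path with p <= v <= q (go left if both < v, right if both > v).
Walk from root:
  at 12: both 40 and 43 > 12, go right
  at 43: 40 <= 43 <= 43, this is the LCA
LCA = 43


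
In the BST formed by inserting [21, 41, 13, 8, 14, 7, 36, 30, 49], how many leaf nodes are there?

Tree built from: [21, 41, 13, 8, 14, 7, 36, 30, 49]
Tree (level-order array): [21, 13, 41, 8, 14, 36, 49, 7, None, None, None, 30]
Rule: A leaf has 0 children.
Per-node child counts:
  node 21: 2 child(ren)
  node 13: 2 child(ren)
  node 8: 1 child(ren)
  node 7: 0 child(ren)
  node 14: 0 child(ren)
  node 41: 2 child(ren)
  node 36: 1 child(ren)
  node 30: 0 child(ren)
  node 49: 0 child(ren)
Matching nodes: [7, 14, 30, 49]
Count of leaf nodes: 4


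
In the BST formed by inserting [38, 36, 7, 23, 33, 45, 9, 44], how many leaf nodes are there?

Tree built from: [38, 36, 7, 23, 33, 45, 9, 44]
Tree (level-order array): [38, 36, 45, 7, None, 44, None, None, 23, None, None, 9, 33]
Rule: A leaf has 0 children.
Per-node child counts:
  node 38: 2 child(ren)
  node 36: 1 child(ren)
  node 7: 1 child(ren)
  node 23: 2 child(ren)
  node 9: 0 child(ren)
  node 33: 0 child(ren)
  node 45: 1 child(ren)
  node 44: 0 child(ren)
Matching nodes: [9, 33, 44]
Count of leaf nodes: 3


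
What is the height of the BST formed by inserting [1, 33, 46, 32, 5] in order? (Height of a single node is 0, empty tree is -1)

Insertion order: [1, 33, 46, 32, 5]
Tree (level-order array): [1, None, 33, 32, 46, 5]
Compute height bottom-up (empty subtree = -1):
  height(5) = 1 + max(-1, -1) = 0
  height(32) = 1 + max(0, -1) = 1
  height(46) = 1 + max(-1, -1) = 0
  height(33) = 1 + max(1, 0) = 2
  height(1) = 1 + max(-1, 2) = 3
Height = 3


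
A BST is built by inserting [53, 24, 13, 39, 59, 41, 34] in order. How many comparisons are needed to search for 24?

Search path for 24: 53 -> 24
Found: True
Comparisons: 2


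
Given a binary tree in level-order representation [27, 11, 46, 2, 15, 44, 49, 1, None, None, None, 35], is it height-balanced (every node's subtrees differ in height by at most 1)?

Tree (level-order array): [27, 11, 46, 2, 15, 44, 49, 1, None, None, None, 35]
Definition: a tree is height-balanced if, at every node, |h(left) - h(right)| <= 1 (empty subtree has height -1).
Bottom-up per-node check:
  node 1: h_left=-1, h_right=-1, diff=0 [OK], height=0
  node 2: h_left=0, h_right=-1, diff=1 [OK], height=1
  node 15: h_left=-1, h_right=-1, diff=0 [OK], height=0
  node 11: h_left=1, h_right=0, diff=1 [OK], height=2
  node 35: h_left=-1, h_right=-1, diff=0 [OK], height=0
  node 44: h_left=0, h_right=-1, diff=1 [OK], height=1
  node 49: h_left=-1, h_right=-1, diff=0 [OK], height=0
  node 46: h_left=1, h_right=0, diff=1 [OK], height=2
  node 27: h_left=2, h_right=2, diff=0 [OK], height=3
All nodes satisfy the balance condition.
Result: Balanced


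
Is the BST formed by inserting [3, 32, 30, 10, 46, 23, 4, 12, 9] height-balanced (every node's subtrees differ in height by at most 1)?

Tree (level-order array): [3, None, 32, 30, 46, 10, None, None, None, 4, 23, None, 9, 12]
Definition: a tree is height-balanced if, at every node, |h(left) - h(right)| <= 1 (empty subtree has height -1).
Bottom-up per-node check:
  node 9: h_left=-1, h_right=-1, diff=0 [OK], height=0
  node 4: h_left=-1, h_right=0, diff=1 [OK], height=1
  node 12: h_left=-1, h_right=-1, diff=0 [OK], height=0
  node 23: h_left=0, h_right=-1, diff=1 [OK], height=1
  node 10: h_left=1, h_right=1, diff=0 [OK], height=2
  node 30: h_left=2, h_right=-1, diff=3 [FAIL (|2--1|=3 > 1)], height=3
  node 46: h_left=-1, h_right=-1, diff=0 [OK], height=0
  node 32: h_left=3, h_right=0, diff=3 [FAIL (|3-0|=3 > 1)], height=4
  node 3: h_left=-1, h_right=4, diff=5 [FAIL (|-1-4|=5 > 1)], height=5
Node 30 violates the condition: |2 - -1| = 3 > 1.
Result: Not balanced


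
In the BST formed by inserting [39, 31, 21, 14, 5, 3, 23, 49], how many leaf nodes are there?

Tree built from: [39, 31, 21, 14, 5, 3, 23, 49]
Tree (level-order array): [39, 31, 49, 21, None, None, None, 14, 23, 5, None, None, None, 3]
Rule: A leaf has 0 children.
Per-node child counts:
  node 39: 2 child(ren)
  node 31: 1 child(ren)
  node 21: 2 child(ren)
  node 14: 1 child(ren)
  node 5: 1 child(ren)
  node 3: 0 child(ren)
  node 23: 0 child(ren)
  node 49: 0 child(ren)
Matching nodes: [3, 23, 49]
Count of leaf nodes: 3


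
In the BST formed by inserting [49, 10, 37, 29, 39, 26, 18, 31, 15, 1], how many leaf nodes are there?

Tree built from: [49, 10, 37, 29, 39, 26, 18, 31, 15, 1]
Tree (level-order array): [49, 10, None, 1, 37, None, None, 29, 39, 26, 31, None, None, 18, None, None, None, 15]
Rule: A leaf has 0 children.
Per-node child counts:
  node 49: 1 child(ren)
  node 10: 2 child(ren)
  node 1: 0 child(ren)
  node 37: 2 child(ren)
  node 29: 2 child(ren)
  node 26: 1 child(ren)
  node 18: 1 child(ren)
  node 15: 0 child(ren)
  node 31: 0 child(ren)
  node 39: 0 child(ren)
Matching nodes: [1, 15, 31, 39]
Count of leaf nodes: 4


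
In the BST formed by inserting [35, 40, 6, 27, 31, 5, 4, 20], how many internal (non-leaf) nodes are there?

Tree built from: [35, 40, 6, 27, 31, 5, 4, 20]
Tree (level-order array): [35, 6, 40, 5, 27, None, None, 4, None, 20, 31]
Rule: An internal node has at least one child.
Per-node child counts:
  node 35: 2 child(ren)
  node 6: 2 child(ren)
  node 5: 1 child(ren)
  node 4: 0 child(ren)
  node 27: 2 child(ren)
  node 20: 0 child(ren)
  node 31: 0 child(ren)
  node 40: 0 child(ren)
Matching nodes: [35, 6, 5, 27]
Count of internal (non-leaf) nodes: 4


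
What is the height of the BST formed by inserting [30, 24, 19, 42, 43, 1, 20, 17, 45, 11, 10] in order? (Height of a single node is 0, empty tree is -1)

Insertion order: [30, 24, 19, 42, 43, 1, 20, 17, 45, 11, 10]
Tree (level-order array): [30, 24, 42, 19, None, None, 43, 1, 20, None, 45, None, 17, None, None, None, None, 11, None, 10]
Compute height bottom-up (empty subtree = -1):
  height(10) = 1 + max(-1, -1) = 0
  height(11) = 1 + max(0, -1) = 1
  height(17) = 1 + max(1, -1) = 2
  height(1) = 1 + max(-1, 2) = 3
  height(20) = 1 + max(-1, -1) = 0
  height(19) = 1 + max(3, 0) = 4
  height(24) = 1 + max(4, -1) = 5
  height(45) = 1 + max(-1, -1) = 0
  height(43) = 1 + max(-1, 0) = 1
  height(42) = 1 + max(-1, 1) = 2
  height(30) = 1 + max(5, 2) = 6
Height = 6


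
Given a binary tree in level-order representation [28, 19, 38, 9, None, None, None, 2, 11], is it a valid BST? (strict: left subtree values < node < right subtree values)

Level-order array: [28, 19, 38, 9, None, None, None, 2, 11]
Validate using subtree bounds (lo, hi): at each node, require lo < value < hi,
then recurse left with hi=value and right with lo=value.
Preorder trace (stopping at first violation):
  at node 28 with bounds (-inf, +inf): OK
  at node 19 with bounds (-inf, 28): OK
  at node 9 with bounds (-inf, 19): OK
  at node 2 with bounds (-inf, 9): OK
  at node 11 with bounds (9, 19): OK
  at node 38 with bounds (28, +inf): OK
No violation found at any node.
Result: Valid BST


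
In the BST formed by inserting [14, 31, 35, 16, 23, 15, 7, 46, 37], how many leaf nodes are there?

Tree built from: [14, 31, 35, 16, 23, 15, 7, 46, 37]
Tree (level-order array): [14, 7, 31, None, None, 16, 35, 15, 23, None, 46, None, None, None, None, 37]
Rule: A leaf has 0 children.
Per-node child counts:
  node 14: 2 child(ren)
  node 7: 0 child(ren)
  node 31: 2 child(ren)
  node 16: 2 child(ren)
  node 15: 0 child(ren)
  node 23: 0 child(ren)
  node 35: 1 child(ren)
  node 46: 1 child(ren)
  node 37: 0 child(ren)
Matching nodes: [7, 15, 23, 37]
Count of leaf nodes: 4


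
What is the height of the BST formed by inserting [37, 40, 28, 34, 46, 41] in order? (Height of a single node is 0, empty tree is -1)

Insertion order: [37, 40, 28, 34, 46, 41]
Tree (level-order array): [37, 28, 40, None, 34, None, 46, None, None, 41]
Compute height bottom-up (empty subtree = -1):
  height(34) = 1 + max(-1, -1) = 0
  height(28) = 1 + max(-1, 0) = 1
  height(41) = 1 + max(-1, -1) = 0
  height(46) = 1 + max(0, -1) = 1
  height(40) = 1 + max(-1, 1) = 2
  height(37) = 1 + max(1, 2) = 3
Height = 3


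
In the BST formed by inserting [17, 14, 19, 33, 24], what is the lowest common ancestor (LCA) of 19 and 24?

Tree insertion order: [17, 14, 19, 33, 24]
Tree (level-order array): [17, 14, 19, None, None, None, 33, 24]
In a BST, the LCA of p=19, q=24 is the first node v on the
root-to-leaf path with p <= v <= q (go left if both < v, right if both > v).
Walk from root:
  at 17: both 19 and 24 > 17, go right
  at 19: 19 <= 19 <= 24, this is the LCA
LCA = 19


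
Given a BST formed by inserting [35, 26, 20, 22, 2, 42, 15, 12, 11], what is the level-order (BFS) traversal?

Tree insertion order: [35, 26, 20, 22, 2, 42, 15, 12, 11]
Tree (level-order array): [35, 26, 42, 20, None, None, None, 2, 22, None, 15, None, None, 12, None, 11]
BFS from the root, enqueuing left then right child of each popped node:
  queue [35] -> pop 35, enqueue [26, 42], visited so far: [35]
  queue [26, 42] -> pop 26, enqueue [20], visited so far: [35, 26]
  queue [42, 20] -> pop 42, enqueue [none], visited so far: [35, 26, 42]
  queue [20] -> pop 20, enqueue [2, 22], visited so far: [35, 26, 42, 20]
  queue [2, 22] -> pop 2, enqueue [15], visited so far: [35, 26, 42, 20, 2]
  queue [22, 15] -> pop 22, enqueue [none], visited so far: [35, 26, 42, 20, 2, 22]
  queue [15] -> pop 15, enqueue [12], visited so far: [35, 26, 42, 20, 2, 22, 15]
  queue [12] -> pop 12, enqueue [11], visited so far: [35, 26, 42, 20, 2, 22, 15, 12]
  queue [11] -> pop 11, enqueue [none], visited so far: [35, 26, 42, 20, 2, 22, 15, 12, 11]
Result: [35, 26, 42, 20, 2, 22, 15, 12, 11]


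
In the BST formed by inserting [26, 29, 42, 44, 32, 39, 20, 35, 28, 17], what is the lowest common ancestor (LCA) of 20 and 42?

Tree insertion order: [26, 29, 42, 44, 32, 39, 20, 35, 28, 17]
Tree (level-order array): [26, 20, 29, 17, None, 28, 42, None, None, None, None, 32, 44, None, 39, None, None, 35]
In a BST, the LCA of p=20, q=42 is the first node v on the
root-to-leaf path with p <= v <= q (go left if both < v, right if both > v).
Walk from root:
  at 26: 20 <= 26 <= 42, this is the LCA
LCA = 26


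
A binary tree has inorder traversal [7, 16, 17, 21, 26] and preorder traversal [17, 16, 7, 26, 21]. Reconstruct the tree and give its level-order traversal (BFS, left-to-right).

Inorder:  [7, 16, 17, 21, 26]
Preorder: [17, 16, 7, 26, 21]
Algorithm: preorder visits root first, so consume preorder in order;
for each root, split the current inorder slice at that value into
left-subtree inorder and right-subtree inorder, then recurse.
Recursive splits:
  root=17; inorder splits into left=[7, 16], right=[21, 26]
  root=16; inorder splits into left=[7], right=[]
  root=7; inorder splits into left=[], right=[]
  root=26; inorder splits into left=[21], right=[]
  root=21; inorder splits into left=[], right=[]
Reconstructed level-order: [17, 16, 26, 7, 21]


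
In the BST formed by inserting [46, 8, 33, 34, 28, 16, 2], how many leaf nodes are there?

Tree built from: [46, 8, 33, 34, 28, 16, 2]
Tree (level-order array): [46, 8, None, 2, 33, None, None, 28, 34, 16]
Rule: A leaf has 0 children.
Per-node child counts:
  node 46: 1 child(ren)
  node 8: 2 child(ren)
  node 2: 0 child(ren)
  node 33: 2 child(ren)
  node 28: 1 child(ren)
  node 16: 0 child(ren)
  node 34: 0 child(ren)
Matching nodes: [2, 16, 34]
Count of leaf nodes: 3


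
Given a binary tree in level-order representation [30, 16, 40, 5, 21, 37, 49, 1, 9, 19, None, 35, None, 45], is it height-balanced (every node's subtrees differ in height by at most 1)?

Tree (level-order array): [30, 16, 40, 5, 21, 37, 49, 1, 9, 19, None, 35, None, 45]
Definition: a tree is height-balanced if, at every node, |h(left) - h(right)| <= 1 (empty subtree has height -1).
Bottom-up per-node check:
  node 1: h_left=-1, h_right=-1, diff=0 [OK], height=0
  node 9: h_left=-1, h_right=-1, diff=0 [OK], height=0
  node 5: h_left=0, h_right=0, diff=0 [OK], height=1
  node 19: h_left=-1, h_right=-1, diff=0 [OK], height=0
  node 21: h_left=0, h_right=-1, diff=1 [OK], height=1
  node 16: h_left=1, h_right=1, diff=0 [OK], height=2
  node 35: h_left=-1, h_right=-1, diff=0 [OK], height=0
  node 37: h_left=0, h_right=-1, diff=1 [OK], height=1
  node 45: h_left=-1, h_right=-1, diff=0 [OK], height=0
  node 49: h_left=0, h_right=-1, diff=1 [OK], height=1
  node 40: h_left=1, h_right=1, diff=0 [OK], height=2
  node 30: h_left=2, h_right=2, diff=0 [OK], height=3
All nodes satisfy the balance condition.
Result: Balanced


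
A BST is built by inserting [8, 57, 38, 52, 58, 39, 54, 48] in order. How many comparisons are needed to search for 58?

Search path for 58: 8 -> 57 -> 58
Found: True
Comparisons: 3


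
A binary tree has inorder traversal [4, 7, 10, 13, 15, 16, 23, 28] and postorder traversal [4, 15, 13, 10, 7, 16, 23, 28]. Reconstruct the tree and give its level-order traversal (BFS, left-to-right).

Inorder:   [4, 7, 10, 13, 15, 16, 23, 28]
Postorder: [4, 15, 13, 10, 7, 16, 23, 28]
Algorithm: postorder visits root last, so walk postorder right-to-left;
each value is the root of the current inorder slice — split it at that
value, recurse on the right subtree first, then the left.
Recursive splits:
  root=28; inorder splits into left=[4, 7, 10, 13, 15, 16, 23], right=[]
  root=23; inorder splits into left=[4, 7, 10, 13, 15, 16], right=[]
  root=16; inorder splits into left=[4, 7, 10, 13, 15], right=[]
  root=7; inorder splits into left=[4], right=[10, 13, 15]
  root=10; inorder splits into left=[], right=[13, 15]
  root=13; inorder splits into left=[], right=[15]
  root=15; inorder splits into left=[], right=[]
  root=4; inorder splits into left=[], right=[]
Reconstructed level-order: [28, 23, 16, 7, 4, 10, 13, 15]


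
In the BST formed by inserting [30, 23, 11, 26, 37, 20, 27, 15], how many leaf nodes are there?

Tree built from: [30, 23, 11, 26, 37, 20, 27, 15]
Tree (level-order array): [30, 23, 37, 11, 26, None, None, None, 20, None, 27, 15]
Rule: A leaf has 0 children.
Per-node child counts:
  node 30: 2 child(ren)
  node 23: 2 child(ren)
  node 11: 1 child(ren)
  node 20: 1 child(ren)
  node 15: 0 child(ren)
  node 26: 1 child(ren)
  node 27: 0 child(ren)
  node 37: 0 child(ren)
Matching nodes: [15, 27, 37]
Count of leaf nodes: 3


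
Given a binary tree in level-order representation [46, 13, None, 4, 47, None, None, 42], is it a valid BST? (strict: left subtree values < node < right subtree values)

Level-order array: [46, 13, None, 4, 47, None, None, 42]
Validate using subtree bounds (lo, hi): at each node, require lo < value < hi,
then recurse left with hi=value and right with lo=value.
Preorder trace (stopping at first violation):
  at node 46 with bounds (-inf, +inf): OK
  at node 13 with bounds (-inf, 46): OK
  at node 4 with bounds (-inf, 13): OK
  at node 47 with bounds (13, 46): VIOLATION
Node 47 violates its bound: not (13 < 47 < 46).
Result: Not a valid BST


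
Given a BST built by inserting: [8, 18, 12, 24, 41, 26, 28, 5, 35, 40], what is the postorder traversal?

Tree insertion order: [8, 18, 12, 24, 41, 26, 28, 5, 35, 40]
Tree (level-order array): [8, 5, 18, None, None, 12, 24, None, None, None, 41, 26, None, None, 28, None, 35, None, 40]
Postorder traversal: [5, 12, 40, 35, 28, 26, 41, 24, 18, 8]


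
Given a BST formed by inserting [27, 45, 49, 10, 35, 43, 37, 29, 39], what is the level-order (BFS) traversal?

Tree insertion order: [27, 45, 49, 10, 35, 43, 37, 29, 39]
Tree (level-order array): [27, 10, 45, None, None, 35, 49, 29, 43, None, None, None, None, 37, None, None, 39]
BFS from the root, enqueuing left then right child of each popped node:
  queue [27] -> pop 27, enqueue [10, 45], visited so far: [27]
  queue [10, 45] -> pop 10, enqueue [none], visited so far: [27, 10]
  queue [45] -> pop 45, enqueue [35, 49], visited so far: [27, 10, 45]
  queue [35, 49] -> pop 35, enqueue [29, 43], visited so far: [27, 10, 45, 35]
  queue [49, 29, 43] -> pop 49, enqueue [none], visited so far: [27, 10, 45, 35, 49]
  queue [29, 43] -> pop 29, enqueue [none], visited so far: [27, 10, 45, 35, 49, 29]
  queue [43] -> pop 43, enqueue [37], visited so far: [27, 10, 45, 35, 49, 29, 43]
  queue [37] -> pop 37, enqueue [39], visited so far: [27, 10, 45, 35, 49, 29, 43, 37]
  queue [39] -> pop 39, enqueue [none], visited so far: [27, 10, 45, 35, 49, 29, 43, 37, 39]
Result: [27, 10, 45, 35, 49, 29, 43, 37, 39]


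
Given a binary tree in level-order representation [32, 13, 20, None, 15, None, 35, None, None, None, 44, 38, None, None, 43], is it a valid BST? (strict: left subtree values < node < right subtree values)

Level-order array: [32, 13, 20, None, 15, None, 35, None, None, None, 44, 38, None, None, 43]
Validate using subtree bounds (lo, hi): at each node, require lo < value < hi,
then recurse left with hi=value and right with lo=value.
Preorder trace (stopping at first violation):
  at node 32 with bounds (-inf, +inf): OK
  at node 13 with bounds (-inf, 32): OK
  at node 15 with bounds (13, 32): OK
  at node 20 with bounds (32, +inf): VIOLATION
Node 20 violates its bound: not (32 < 20 < +inf).
Result: Not a valid BST


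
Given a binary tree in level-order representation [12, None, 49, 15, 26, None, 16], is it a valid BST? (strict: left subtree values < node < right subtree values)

Level-order array: [12, None, 49, 15, 26, None, 16]
Validate using subtree bounds (lo, hi): at each node, require lo < value < hi,
then recurse left with hi=value and right with lo=value.
Preorder trace (stopping at first violation):
  at node 12 with bounds (-inf, +inf): OK
  at node 49 with bounds (12, +inf): OK
  at node 15 with bounds (12, 49): OK
  at node 16 with bounds (15, 49): OK
  at node 26 with bounds (49, +inf): VIOLATION
Node 26 violates its bound: not (49 < 26 < +inf).
Result: Not a valid BST


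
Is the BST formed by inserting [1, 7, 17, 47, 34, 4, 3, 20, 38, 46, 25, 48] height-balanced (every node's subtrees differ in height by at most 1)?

Tree (level-order array): [1, None, 7, 4, 17, 3, None, None, 47, None, None, 34, 48, 20, 38, None, None, None, 25, None, 46]
Definition: a tree is height-balanced if, at every node, |h(left) - h(right)| <= 1 (empty subtree has height -1).
Bottom-up per-node check:
  node 3: h_left=-1, h_right=-1, diff=0 [OK], height=0
  node 4: h_left=0, h_right=-1, diff=1 [OK], height=1
  node 25: h_left=-1, h_right=-1, diff=0 [OK], height=0
  node 20: h_left=-1, h_right=0, diff=1 [OK], height=1
  node 46: h_left=-1, h_right=-1, diff=0 [OK], height=0
  node 38: h_left=-1, h_right=0, diff=1 [OK], height=1
  node 34: h_left=1, h_right=1, diff=0 [OK], height=2
  node 48: h_left=-1, h_right=-1, diff=0 [OK], height=0
  node 47: h_left=2, h_right=0, diff=2 [FAIL (|2-0|=2 > 1)], height=3
  node 17: h_left=-1, h_right=3, diff=4 [FAIL (|-1-3|=4 > 1)], height=4
  node 7: h_left=1, h_right=4, diff=3 [FAIL (|1-4|=3 > 1)], height=5
  node 1: h_left=-1, h_right=5, diff=6 [FAIL (|-1-5|=6 > 1)], height=6
Node 47 violates the condition: |2 - 0| = 2 > 1.
Result: Not balanced


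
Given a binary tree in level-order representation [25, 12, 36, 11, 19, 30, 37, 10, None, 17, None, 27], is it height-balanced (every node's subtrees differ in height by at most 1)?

Tree (level-order array): [25, 12, 36, 11, 19, 30, 37, 10, None, 17, None, 27]
Definition: a tree is height-balanced if, at every node, |h(left) - h(right)| <= 1 (empty subtree has height -1).
Bottom-up per-node check:
  node 10: h_left=-1, h_right=-1, diff=0 [OK], height=0
  node 11: h_left=0, h_right=-1, diff=1 [OK], height=1
  node 17: h_left=-1, h_right=-1, diff=0 [OK], height=0
  node 19: h_left=0, h_right=-1, diff=1 [OK], height=1
  node 12: h_left=1, h_right=1, diff=0 [OK], height=2
  node 27: h_left=-1, h_right=-1, diff=0 [OK], height=0
  node 30: h_left=0, h_right=-1, diff=1 [OK], height=1
  node 37: h_left=-1, h_right=-1, diff=0 [OK], height=0
  node 36: h_left=1, h_right=0, diff=1 [OK], height=2
  node 25: h_left=2, h_right=2, diff=0 [OK], height=3
All nodes satisfy the balance condition.
Result: Balanced


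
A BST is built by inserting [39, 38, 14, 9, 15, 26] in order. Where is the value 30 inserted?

Starting tree (level order): [39, 38, None, 14, None, 9, 15, None, None, None, 26]
Insertion path: 39 -> 38 -> 14 -> 15 -> 26
Result: insert 30 as right child of 26
Final tree (level order): [39, 38, None, 14, None, 9, 15, None, None, None, 26, None, 30]


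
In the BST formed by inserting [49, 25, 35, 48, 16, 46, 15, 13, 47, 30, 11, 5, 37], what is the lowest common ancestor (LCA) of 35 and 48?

Tree insertion order: [49, 25, 35, 48, 16, 46, 15, 13, 47, 30, 11, 5, 37]
Tree (level-order array): [49, 25, None, 16, 35, 15, None, 30, 48, 13, None, None, None, 46, None, 11, None, 37, 47, 5]
In a BST, the LCA of p=35, q=48 is the first node v on the
root-to-leaf path with p <= v <= q (go left if both < v, right if both > v).
Walk from root:
  at 49: both 35 and 48 < 49, go left
  at 25: both 35 and 48 > 25, go right
  at 35: 35 <= 35 <= 48, this is the LCA
LCA = 35


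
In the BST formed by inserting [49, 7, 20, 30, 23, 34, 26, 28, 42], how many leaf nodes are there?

Tree built from: [49, 7, 20, 30, 23, 34, 26, 28, 42]
Tree (level-order array): [49, 7, None, None, 20, None, 30, 23, 34, None, 26, None, 42, None, 28]
Rule: A leaf has 0 children.
Per-node child counts:
  node 49: 1 child(ren)
  node 7: 1 child(ren)
  node 20: 1 child(ren)
  node 30: 2 child(ren)
  node 23: 1 child(ren)
  node 26: 1 child(ren)
  node 28: 0 child(ren)
  node 34: 1 child(ren)
  node 42: 0 child(ren)
Matching nodes: [28, 42]
Count of leaf nodes: 2


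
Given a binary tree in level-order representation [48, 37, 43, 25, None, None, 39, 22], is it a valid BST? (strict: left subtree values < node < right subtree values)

Level-order array: [48, 37, 43, 25, None, None, 39, 22]
Validate using subtree bounds (lo, hi): at each node, require lo < value < hi,
then recurse left with hi=value and right with lo=value.
Preorder trace (stopping at first violation):
  at node 48 with bounds (-inf, +inf): OK
  at node 37 with bounds (-inf, 48): OK
  at node 25 with bounds (-inf, 37): OK
  at node 22 with bounds (-inf, 25): OK
  at node 43 with bounds (48, +inf): VIOLATION
Node 43 violates its bound: not (48 < 43 < +inf).
Result: Not a valid BST


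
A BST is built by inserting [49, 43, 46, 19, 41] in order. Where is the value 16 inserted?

Starting tree (level order): [49, 43, None, 19, 46, None, 41]
Insertion path: 49 -> 43 -> 19
Result: insert 16 as left child of 19
Final tree (level order): [49, 43, None, 19, 46, 16, 41]


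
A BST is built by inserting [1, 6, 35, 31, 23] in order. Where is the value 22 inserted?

Starting tree (level order): [1, None, 6, None, 35, 31, None, 23]
Insertion path: 1 -> 6 -> 35 -> 31 -> 23
Result: insert 22 as left child of 23
Final tree (level order): [1, None, 6, None, 35, 31, None, 23, None, 22]


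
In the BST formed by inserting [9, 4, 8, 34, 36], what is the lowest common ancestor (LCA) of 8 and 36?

Tree insertion order: [9, 4, 8, 34, 36]
Tree (level-order array): [9, 4, 34, None, 8, None, 36]
In a BST, the LCA of p=8, q=36 is the first node v on the
root-to-leaf path with p <= v <= q (go left if both < v, right if both > v).
Walk from root:
  at 9: 8 <= 9 <= 36, this is the LCA
LCA = 9


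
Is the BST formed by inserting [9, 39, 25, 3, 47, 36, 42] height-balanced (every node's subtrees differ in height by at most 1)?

Tree (level-order array): [9, 3, 39, None, None, 25, 47, None, 36, 42]
Definition: a tree is height-balanced if, at every node, |h(left) - h(right)| <= 1 (empty subtree has height -1).
Bottom-up per-node check:
  node 3: h_left=-1, h_right=-1, diff=0 [OK], height=0
  node 36: h_left=-1, h_right=-1, diff=0 [OK], height=0
  node 25: h_left=-1, h_right=0, diff=1 [OK], height=1
  node 42: h_left=-1, h_right=-1, diff=0 [OK], height=0
  node 47: h_left=0, h_right=-1, diff=1 [OK], height=1
  node 39: h_left=1, h_right=1, diff=0 [OK], height=2
  node 9: h_left=0, h_right=2, diff=2 [FAIL (|0-2|=2 > 1)], height=3
Node 9 violates the condition: |0 - 2| = 2 > 1.
Result: Not balanced


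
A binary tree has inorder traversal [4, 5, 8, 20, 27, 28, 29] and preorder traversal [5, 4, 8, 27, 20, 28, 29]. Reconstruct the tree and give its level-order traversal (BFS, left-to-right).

Inorder:  [4, 5, 8, 20, 27, 28, 29]
Preorder: [5, 4, 8, 27, 20, 28, 29]
Algorithm: preorder visits root first, so consume preorder in order;
for each root, split the current inorder slice at that value into
left-subtree inorder and right-subtree inorder, then recurse.
Recursive splits:
  root=5; inorder splits into left=[4], right=[8, 20, 27, 28, 29]
  root=4; inorder splits into left=[], right=[]
  root=8; inorder splits into left=[], right=[20, 27, 28, 29]
  root=27; inorder splits into left=[20], right=[28, 29]
  root=20; inorder splits into left=[], right=[]
  root=28; inorder splits into left=[], right=[29]
  root=29; inorder splits into left=[], right=[]
Reconstructed level-order: [5, 4, 8, 27, 20, 28, 29]


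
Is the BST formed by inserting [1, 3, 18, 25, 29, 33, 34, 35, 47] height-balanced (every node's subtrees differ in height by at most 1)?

Tree (level-order array): [1, None, 3, None, 18, None, 25, None, 29, None, 33, None, 34, None, 35, None, 47]
Definition: a tree is height-balanced if, at every node, |h(left) - h(right)| <= 1 (empty subtree has height -1).
Bottom-up per-node check:
  node 47: h_left=-1, h_right=-1, diff=0 [OK], height=0
  node 35: h_left=-1, h_right=0, diff=1 [OK], height=1
  node 34: h_left=-1, h_right=1, diff=2 [FAIL (|-1-1|=2 > 1)], height=2
  node 33: h_left=-1, h_right=2, diff=3 [FAIL (|-1-2|=3 > 1)], height=3
  node 29: h_left=-1, h_right=3, diff=4 [FAIL (|-1-3|=4 > 1)], height=4
  node 25: h_left=-1, h_right=4, diff=5 [FAIL (|-1-4|=5 > 1)], height=5
  node 18: h_left=-1, h_right=5, diff=6 [FAIL (|-1-5|=6 > 1)], height=6
  node 3: h_left=-1, h_right=6, diff=7 [FAIL (|-1-6|=7 > 1)], height=7
  node 1: h_left=-1, h_right=7, diff=8 [FAIL (|-1-7|=8 > 1)], height=8
Node 34 violates the condition: |-1 - 1| = 2 > 1.
Result: Not balanced


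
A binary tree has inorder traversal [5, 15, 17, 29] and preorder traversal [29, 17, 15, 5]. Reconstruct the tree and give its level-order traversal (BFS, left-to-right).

Inorder:  [5, 15, 17, 29]
Preorder: [29, 17, 15, 5]
Algorithm: preorder visits root first, so consume preorder in order;
for each root, split the current inorder slice at that value into
left-subtree inorder and right-subtree inorder, then recurse.
Recursive splits:
  root=29; inorder splits into left=[5, 15, 17], right=[]
  root=17; inorder splits into left=[5, 15], right=[]
  root=15; inorder splits into left=[5], right=[]
  root=5; inorder splits into left=[], right=[]
Reconstructed level-order: [29, 17, 15, 5]


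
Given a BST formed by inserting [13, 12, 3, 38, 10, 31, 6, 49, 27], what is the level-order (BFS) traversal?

Tree insertion order: [13, 12, 3, 38, 10, 31, 6, 49, 27]
Tree (level-order array): [13, 12, 38, 3, None, 31, 49, None, 10, 27, None, None, None, 6]
BFS from the root, enqueuing left then right child of each popped node:
  queue [13] -> pop 13, enqueue [12, 38], visited so far: [13]
  queue [12, 38] -> pop 12, enqueue [3], visited so far: [13, 12]
  queue [38, 3] -> pop 38, enqueue [31, 49], visited so far: [13, 12, 38]
  queue [3, 31, 49] -> pop 3, enqueue [10], visited so far: [13, 12, 38, 3]
  queue [31, 49, 10] -> pop 31, enqueue [27], visited so far: [13, 12, 38, 3, 31]
  queue [49, 10, 27] -> pop 49, enqueue [none], visited so far: [13, 12, 38, 3, 31, 49]
  queue [10, 27] -> pop 10, enqueue [6], visited so far: [13, 12, 38, 3, 31, 49, 10]
  queue [27, 6] -> pop 27, enqueue [none], visited so far: [13, 12, 38, 3, 31, 49, 10, 27]
  queue [6] -> pop 6, enqueue [none], visited so far: [13, 12, 38, 3, 31, 49, 10, 27, 6]
Result: [13, 12, 38, 3, 31, 49, 10, 27, 6]


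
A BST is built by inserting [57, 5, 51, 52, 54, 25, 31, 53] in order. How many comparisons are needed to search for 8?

Search path for 8: 57 -> 5 -> 51 -> 25
Found: False
Comparisons: 4


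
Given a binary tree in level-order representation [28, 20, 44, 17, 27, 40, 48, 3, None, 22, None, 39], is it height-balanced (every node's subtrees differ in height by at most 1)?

Tree (level-order array): [28, 20, 44, 17, 27, 40, 48, 3, None, 22, None, 39]
Definition: a tree is height-balanced if, at every node, |h(left) - h(right)| <= 1 (empty subtree has height -1).
Bottom-up per-node check:
  node 3: h_left=-1, h_right=-1, diff=0 [OK], height=0
  node 17: h_left=0, h_right=-1, diff=1 [OK], height=1
  node 22: h_left=-1, h_right=-1, diff=0 [OK], height=0
  node 27: h_left=0, h_right=-1, diff=1 [OK], height=1
  node 20: h_left=1, h_right=1, diff=0 [OK], height=2
  node 39: h_left=-1, h_right=-1, diff=0 [OK], height=0
  node 40: h_left=0, h_right=-1, diff=1 [OK], height=1
  node 48: h_left=-1, h_right=-1, diff=0 [OK], height=0
  node 44: h_left=1, h_right=0, diff=1 [OK], height=2
  node 28: h_left=2, h_right=2, diff=0 [OK], height=3
All nodes satisfy the balance condition.
Result: Balanced


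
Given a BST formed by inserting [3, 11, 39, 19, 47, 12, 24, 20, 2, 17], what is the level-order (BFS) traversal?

Tree insertion order: [3, 11, 39, 19, 47, 12, 24, 20, 2, 17]
Tree (level-order array): [3, 2, 11, None, None, None, 39, 19, 47, 12, 24, None, None, None, 17, 20]
BFS from the root, enqueuing left then right child of each popped node:
  queue [3] -> pop 3, enqueue [2, 11], visited so far: [3]
  queue [2, 11] -> pop 2, enqueue [none], visited so far: [3, 2]
  queue [11] -> pop 11, enqueue [39], visited so far: [3, 2, 11]
  queue [39] -> pop 39, enqueue [19, 47], visited so far: [3, 2, 11, 39]
  queue [19, 47] -> pop 19, enqueue [12, 24], visited so far: [3, 2, 11, 39, 19]
  queue [47, 12, 24] -> pop 47, enqueue [none], visited so far: [3, 2, 11, 39, 19, 47]
  queue [12, 24] -> pop 12, enqueue [17], visited so far: [3, 2, 11, 39, 19, 47, 12]
  queue [24, 17] -> pop 24, enqueue [20], visited so far: [3, 2, 11, 39, 19, 47, 12, 24]
  queue [17, 20] -> pop 17, enqueue [none], visited so far: [3, 2, 11, 39, 19, 47, 12, 24, 17]
  queue [20] -> pop 20, enqueue [none], visited so far: [3, 2, 11, 39, 19, 47, 12, 24, 17, 20]
Result: [3, 2, 11, 39, 19, 47, 12, 24, 17, 20]


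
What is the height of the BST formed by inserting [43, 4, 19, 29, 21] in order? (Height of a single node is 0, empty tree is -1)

Insertion order: [43, 4, 19, 29, 21]
Tree (level-order array): [43, 4, None, None, 19, None, 29, 21]
Compute height bottom-up (empty subtree = -1):
  height(21) = 1 + max(-1, -1) = 0
  height(29) = 1 + max(0, -1) = 1
  height(19) = 1 + max(-1, 1) = 2
  height(4) = 1 + max(-1, 2) = 3
  height(43) = 1 + max(3, -1) = 4
Height = 4


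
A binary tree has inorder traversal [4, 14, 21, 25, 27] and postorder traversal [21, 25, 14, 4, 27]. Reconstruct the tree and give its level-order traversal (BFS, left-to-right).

Inorder:   [4, 14, 21, 25, 27]
Postorder: [21, 25, 14, 4, 27]
Algorithm: postorder visits root last, so walk postorder right-to-left;
each value is the root of the current inorder slice — split it at that
value, recurse on the right subtree first, then the left.
Recursive splits:
  root=27; inorder splits into left=[4, 14, 21, 25], right=[]
  root=4; inorder splits into left=[], right=[14, 21, 25]
  root=14; inorder splits into left=[], right=[21, 25]
  root=25; inorder splits into left=[21], right=[]
  root=21; inorder splits into left=[], right=[]
Reconstructed level-order: [27, 4, 14, 25, 21]


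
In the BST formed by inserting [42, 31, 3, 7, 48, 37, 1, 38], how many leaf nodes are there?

Tree built from: [42, 31, 3, 7, 48, 37, 1, 38]
Tree (level-order array): [42, 31, 48, 3, 37, None, None, 1, 7, None, 38]
Rule: A leaf has 0 children.
Per-node child counts:
  node 42: 2 child(ren)
  node 31: 2 child(ren)
  node 3: 2 child(ren)
  node 1: 0 child(ren)
  node 7: 0 child(ren)
  node 37: 1 child(ren)
  node 38: 0 child(ren)
  node 48: 0 child(ren)
Matching nodes: [1, 7, 38, 48]
Count of leaf nodes: 4


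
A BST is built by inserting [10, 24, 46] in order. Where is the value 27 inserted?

Starting tree (level order): [10, None, 24, None, 46]
Insertion path: 10 -> 24 -> 46
Result: insert 27 as left child of 46
Final tree (level order): [10, None, 24, None, 46, 27]


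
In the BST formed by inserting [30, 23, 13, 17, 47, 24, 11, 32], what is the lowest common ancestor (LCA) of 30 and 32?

Tree insertion order: [30, 23, 13, 17, 47, 24, 11, 32]
Tree (level-order array): [30, 23, 47, 13, 24, 32, None, 11, 17]
In a BST, the LCA of p=30, q=32 is the first node v on the
root-to-leaf path with p <= v <= q (go left if both < v, right if both > v).
Walk from root:
  at 30: 30 <= 30 <= 32, this is the LCA
LCA = 30


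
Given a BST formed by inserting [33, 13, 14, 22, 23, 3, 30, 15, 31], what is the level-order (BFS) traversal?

Tree insertion order: [33, 13, 14, 22, 23, 3, 30, 15, 31]
Tree (level-order array): [33, 13, None, 3, 14, None, None, None, 22, 15, 23, None, None, None, 30, None, 31]
BFS from the root, enqueuing left then right child of each popped node:
  queue [33] -> pop 33, enqueue [13], visited so far: [33]
  queue [13] -> pop 13, enqueue [3, 14], visited so far: [33, 13]
  queue [3, 14] -> pop 3, enqueue [none], visited so far: [33, 13, 3]
  queue [14] -> pop 14, enqueue [22], visited so far: [33, 13, 3, 14]
  queue [22] -> pop 22, enqueue [15, 23], visited so far: [33, 13, 3, 14, 22]
  queue [15, 23] -> pop 15, enqueue [none], visited so far: [33, 13, 3, 14, 22, 15]
  queue [23] -> pop 23, enqueue [30], visited so far: [33, 13, 3, 14, 22, 15, 23]
  queue [30] -> pop 30, enqueue [31], visited so far: [33, 13, 3, 14, 22, 15, 23, 30]
  queue [31] -> pop 31, enqueue [none], visited so far: [33, 13, 3, 14, 22, 15, 23, 30, 31]
Result: [33, 13, 3, 14, 22, 15, 23, 30, 31]


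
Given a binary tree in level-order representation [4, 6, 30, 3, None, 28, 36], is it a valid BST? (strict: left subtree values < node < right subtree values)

Level-order array: [4, 6, 30, 3, None, 28, 36]
Validate using subtree bounds (lo, hi): at each node, require lo < value < hi,
then recurse left with hi=value and right with lo=value.
Preorder trace (stopping at first violation):
  at node 4 with bounds (-inf, +inf): OK
  at node 6 with bounds (-inf, 4): VIOLATION
Node 6 violates its bound: not (-inf < 6 < 4).
Result: Not a valid BST


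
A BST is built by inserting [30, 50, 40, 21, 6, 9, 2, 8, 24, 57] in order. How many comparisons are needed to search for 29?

Search path for 29: 30 -> 21 -> 24
Found: False
Comparisons: 3


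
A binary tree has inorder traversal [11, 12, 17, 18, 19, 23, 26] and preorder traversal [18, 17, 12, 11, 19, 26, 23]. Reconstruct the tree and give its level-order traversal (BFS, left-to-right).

Inorder:  [11, 12, 17, 18, 19, 23, 26]
Preorder: [18, 17, 12, 11, 19, 26, 23]
Algorithm: preorder visits root first, so consume preorder in order;
for each root, split the current inorder slice at that value into
left-subtree inorder and right-subtree inorder, then recurse.
Recursive splits:
  root=18; inorder splits into left=[11, 12, 17], right=[19, 23, 26]
  root=17; inorder splits into left=[11, 12], right=[]
  root=12; inorder splits into left=[11], right=[]
  root=11; inorder splits into left=[], right=[]
  root=19; inorder splits into left=[], right=[23, 26]
  root=26; inorder splits into left=[23], right=[]
  root=23; inorder splits into left=[], right=[]
Reconstructed level-order: [18, 17, 19, 12, 26, 11, 23]
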